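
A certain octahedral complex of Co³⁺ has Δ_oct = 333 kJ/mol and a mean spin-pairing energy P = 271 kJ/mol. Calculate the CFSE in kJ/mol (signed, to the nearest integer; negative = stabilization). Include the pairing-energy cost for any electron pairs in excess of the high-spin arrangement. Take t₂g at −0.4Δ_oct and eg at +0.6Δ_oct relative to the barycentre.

Co sits in group 9; removing 3 electrons leaves Co³⁺ with 9 − 3 = 6 d electrons.
With Δ_oct > P the complex is low-spin.
Filling d⁶ accordingly: t₂g⁶ eg⁰.
Orbital CFSE = -2.4Δ_oct = -2.4 × 333 = -799 kJ/mol.
Excess pairs vs high-spin: 3 − 1 = 2; pairing cost = +542 kJ/mol.
Net CFSE = -799 + 542 = -257 kJ/mol.

-257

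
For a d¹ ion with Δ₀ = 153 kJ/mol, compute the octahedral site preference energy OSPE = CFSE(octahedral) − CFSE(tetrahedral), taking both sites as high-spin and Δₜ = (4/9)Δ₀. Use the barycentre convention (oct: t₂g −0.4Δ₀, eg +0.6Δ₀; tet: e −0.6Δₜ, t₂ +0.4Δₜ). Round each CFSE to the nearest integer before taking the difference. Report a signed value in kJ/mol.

-20

Octahedral (high-spin): t₂g¹ eg⁰, CFSE = 1(−0.4) + 0(+0.6) = -0.4Δ₀ = -0.4 × 153 = -61 kJ/mol.
Tetrahedral e¹ t₂⁰ gives -0.6Δₜ = -0.6 × (4/9) × 153 = -41 kJ/mol.
OSPE = CFSE(oct) − CFSE(tet) = -61 − (-41) = -20 kJ/mol.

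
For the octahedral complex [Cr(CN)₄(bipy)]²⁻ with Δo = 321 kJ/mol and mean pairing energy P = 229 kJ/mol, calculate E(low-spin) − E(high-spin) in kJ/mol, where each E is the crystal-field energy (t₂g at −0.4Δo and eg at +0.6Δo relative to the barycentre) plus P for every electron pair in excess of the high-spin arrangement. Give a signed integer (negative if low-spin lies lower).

Ligand charges: 4×(-1) from CN⁻ and 1×(+0) from bipy sum to -4; with overall charge -2, Cr is +2.
Cr is in group 6, so Cr²⁺ is d⁴ (6 − 2 = 4).
High-spin d⁴ fills as t₂g³ eg¹ with CFSE 3(−0.4) + 1(+0.6) = -0.6Δo = -193 kJ/mol.
Low-spin t₂g⁴ eg⁰ gives -1.6Δo = -514 kJ/mol, but forming 1 extra pair costs 1P = 229 kJ/mol, so E(LS) = -514 + 229 = -285 kJ/mol.
E(LS) − E(HS) = -285 − (-193) = -92 kJ/mol.

-92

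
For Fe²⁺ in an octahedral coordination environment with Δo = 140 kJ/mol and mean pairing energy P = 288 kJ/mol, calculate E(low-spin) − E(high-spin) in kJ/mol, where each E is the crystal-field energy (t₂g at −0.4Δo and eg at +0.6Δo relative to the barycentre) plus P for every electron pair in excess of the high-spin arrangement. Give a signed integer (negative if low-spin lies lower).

Fe²⁺: group 8, so d-count = 8 − 2 = 6.
In the high-spin limit (t₂g⁴ eg²) the orbital term is -0.4Δo = -56 kJ/mol, with no excess pairing.
Low-spin t₂g⁶ eg⁰ gives -2.4Δo = -336 kJ/mol, but forming 2 extra pairs costs 2P = 576 kJ/mol, so E(LS) = -336 + 576 = 240 kJ/mol.
The difference is 240 − (-56) = 296 kJ/mol, so high-spin lies lower.

296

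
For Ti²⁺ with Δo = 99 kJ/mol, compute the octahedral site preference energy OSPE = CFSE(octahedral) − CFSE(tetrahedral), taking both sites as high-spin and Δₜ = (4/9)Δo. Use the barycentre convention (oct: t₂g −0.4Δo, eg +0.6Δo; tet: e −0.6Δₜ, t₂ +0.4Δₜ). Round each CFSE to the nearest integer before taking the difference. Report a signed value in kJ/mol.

Ti sits in group 4; removing 2 electrons leaves Ti²⁺ with 4 − 2 = 2 d electrons.
Octahedral high-spin t2g^2 e_g^0: CFSE = -0.8 × 99 = -79 kJ/mol.
Tetrahedral e^2 t2^0 gives -1.2Δₜ = -1.2 × (4/9) × 99 = -53 kJ/mol.
OSPE = -79 − (-53) = -26 kJ/mol.

-26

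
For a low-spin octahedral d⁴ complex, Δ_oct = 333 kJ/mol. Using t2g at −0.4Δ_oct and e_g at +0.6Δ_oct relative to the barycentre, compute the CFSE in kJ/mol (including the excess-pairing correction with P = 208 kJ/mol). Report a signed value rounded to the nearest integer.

-325

Configuration: t2g^4 e_g^0.
CFSE(orbital) = 4×(-0.4Δ_oct) + 0×(0.6Δ_oct) = -1.6Δ_oct; with Δ_oct = 333 kJ/mol that is -533 kJ/mol.
High-spin d⁴ would be t2g^3 e_g^1 with 0 pairs; low-spin has 1, so 1 excess pair costs +1P = +208 kJ/mol.
Combining: -533 + 208 = -325 kJ/mol.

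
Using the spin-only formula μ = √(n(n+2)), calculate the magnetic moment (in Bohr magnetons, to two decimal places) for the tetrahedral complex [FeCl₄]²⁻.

4.90 Bohr magnetons

Each Cl⁻ contributes -1; 4 × (-1) = -4. With overall charge -2, Fe is in the +2 oxidation state.
Fe²⁺: group 8, so d-count = 8 − 2 = 6.
Tetrahedral fields are weak (Δₜ ≈ 4/9 Δₒ), so electrons fill high-spin.
Configuration: e³ t₂³ → 4 unpaired electrons.
μ(spin-only) = √[4(4+2)] = √24 ≈ 4.90 Bohr magnetons.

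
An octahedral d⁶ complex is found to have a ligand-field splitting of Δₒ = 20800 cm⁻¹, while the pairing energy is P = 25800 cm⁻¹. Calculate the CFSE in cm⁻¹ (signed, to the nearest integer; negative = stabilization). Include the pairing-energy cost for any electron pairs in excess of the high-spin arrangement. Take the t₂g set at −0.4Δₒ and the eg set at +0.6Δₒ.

-8320

Here Δₒ < P (20800 < 25800), so the high-spin state is favoured.
Filling d⁶ accordingly: t₂g⁴ eg².
Orbital CFSE = -0.4Δₒ = -0.4 × 20800 = -8320 cm⁻¹.
High-spin has no excess pairs, so no pairing correction applies.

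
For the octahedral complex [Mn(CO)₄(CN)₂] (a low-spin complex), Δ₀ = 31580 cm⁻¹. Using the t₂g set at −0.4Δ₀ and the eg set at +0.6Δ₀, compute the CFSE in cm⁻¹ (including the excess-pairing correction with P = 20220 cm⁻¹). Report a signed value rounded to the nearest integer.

-22720

Ligand charges: 4×(+0) from CO and 2×(-1) from CN⁻ sum to -2; with overall charge +0, Mn is +2.
Mn sits in group 7; removing 2 electrons leaves Mn²⁺ with 7 − 2 = 5 d electrons.
Configuration: t₂g⁵ eg⁰.
Orbital CFSE = 5(-0.4) + 0(0.6) = -2.0Δ₀ = -2.0 × 31580 = -63160 cm⁻¹.
Pairing penalty: 2 pairs vs 0 in the high-spin reference → 2 extra × P = 40440 cm⁻¹.
Net CFSE = -63160 + 40440 = -22720 cm⁻¹.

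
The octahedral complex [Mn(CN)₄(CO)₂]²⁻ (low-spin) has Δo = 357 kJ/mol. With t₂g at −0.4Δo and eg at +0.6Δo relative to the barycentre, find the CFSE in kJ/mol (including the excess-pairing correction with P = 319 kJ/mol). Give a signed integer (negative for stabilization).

-76

Ligand charges: 4×(-1) from CN⁻ and 2×(+0) from CO sum to -4; with overall charge -2, Mn is +2.
Mn sits in group 7; removing 2 electrons leaves Mn²⁺ with 7 − 2 = 5 d electrons.
Electron filling gives t₂g⁵ eg⁰.
Orbital CFSE = 5(-0.4) + 0(0.6) = -2.0Δo = -2.0 × 357 = -714 kJ/mol.
Relative to high-spin t₂g³ eg² (0 paired), the low-spin configuration has 2 additional pairs, contributing +2 × 319 = +638 kJ/mol.
Overall CFSE = -714 + 638 = -76 kJ/mol.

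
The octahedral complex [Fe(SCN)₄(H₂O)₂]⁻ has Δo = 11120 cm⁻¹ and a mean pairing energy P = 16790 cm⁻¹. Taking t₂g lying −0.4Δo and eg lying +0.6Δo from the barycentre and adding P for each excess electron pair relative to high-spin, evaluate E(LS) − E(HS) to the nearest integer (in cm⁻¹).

11340

Ligand charges: 4×(-1) from SCN⁻ and 2×(+0) from H₂O sum to -4; with overall charge -1, Fe is +3.
Fe³⁺: group 8, so d-count = 8 − 3 = 5.
High-spin d⁵ fills as t₂g³ eg² with CFSE 3(−0.4) + 2(+0.6) = 0.0Δo = 0 cm⁻¹.
Low-spin: t₂g⁵ eg⁰, orbital CFSE = -2.0Δo = -22240 cm⁻¹; plus 2 excess pairs × P = +33580 cm⁻¹; total 11340 cm⁻¹.
Thus E(LS) − E(HS) = 11340 cm⁻¹.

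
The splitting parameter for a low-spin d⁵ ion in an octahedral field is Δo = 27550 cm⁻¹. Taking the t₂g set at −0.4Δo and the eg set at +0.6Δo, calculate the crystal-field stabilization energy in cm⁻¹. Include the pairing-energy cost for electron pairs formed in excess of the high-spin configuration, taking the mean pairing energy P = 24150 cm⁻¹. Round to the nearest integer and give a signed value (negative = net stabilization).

-6800

The d⁵ electrons fill as t₂g⁵ eg⁰.
Orbital CFSE = 5(-0.4) + 0(0.6) = -2.0Δo = -2.0 × 27550 = -55100 cm⁻¹.
Pairing penalty: 2 pairs vs 0 in the high-spin reference → 2 extra × P = 48300 cm⁻¹.
Net CFSE = -55100 + 48300 = -6800 cm⁻¹.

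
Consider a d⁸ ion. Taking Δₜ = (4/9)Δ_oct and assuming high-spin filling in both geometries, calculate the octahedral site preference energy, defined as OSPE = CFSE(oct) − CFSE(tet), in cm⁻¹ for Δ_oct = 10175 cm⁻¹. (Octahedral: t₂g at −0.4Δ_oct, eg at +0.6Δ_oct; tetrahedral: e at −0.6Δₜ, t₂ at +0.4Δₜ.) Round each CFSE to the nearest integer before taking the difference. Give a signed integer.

In an octahedral site d⁸ (HS) is t2g^6 e_g^2, giving CFSE(oct) = -1.2Δ_oct = -12210 cm⁻¹.
In a tetrahedral site the filling is e^4 t2^4: CFSE(tet) = -0.8Δₜ = -0.8 × (4/9)(10175) = -3618 cm⁻¹.
OSPE = -12210 − (-3618) = -8592 cm⁻¹.

-8592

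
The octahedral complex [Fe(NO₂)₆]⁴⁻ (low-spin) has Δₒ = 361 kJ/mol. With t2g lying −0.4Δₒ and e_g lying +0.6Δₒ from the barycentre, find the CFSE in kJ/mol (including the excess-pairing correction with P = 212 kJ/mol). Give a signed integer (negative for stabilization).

Each NO₂⁻ contributes -1; 6 × (-1) = -6. With overall charge -4, Fe is in the +2 oxidation state.
Fe²⁺: group 8, so d-count = 8 − 2 = 6.
Electron filling gives t2g^6 e_g^0.
The orbital stabilization is -2.4Δₒ = -2.4 × 361 = -866 kJ/mol.
Pairing penalty: 3 pairs vs 1 in the high-spin reference → 2 extra × P = 424 kJ/mol.
Combining: -866 + 424 = -442 kJ/mol.

-442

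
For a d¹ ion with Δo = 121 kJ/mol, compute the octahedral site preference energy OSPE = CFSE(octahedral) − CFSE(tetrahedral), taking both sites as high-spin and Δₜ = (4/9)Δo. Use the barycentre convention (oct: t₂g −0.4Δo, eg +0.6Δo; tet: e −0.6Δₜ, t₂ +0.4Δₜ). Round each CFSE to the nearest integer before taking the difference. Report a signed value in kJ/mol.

-16

In an octahedral site d¹ (HS) is t₂g¹ eg⁰, giving CFSE(oct) = -0.4Δo = -48 kJ/mol.
In a tetrahedral site the filling is e¹ t₂⁰: CFSE(tet) = -0.6Δₜ = -0.6 × (4/9)(121) = -32 kJ/mol.
OSPE = CFSE(oct) − CFSE(tet) = -48 − (-32) = -16 kJ/mol.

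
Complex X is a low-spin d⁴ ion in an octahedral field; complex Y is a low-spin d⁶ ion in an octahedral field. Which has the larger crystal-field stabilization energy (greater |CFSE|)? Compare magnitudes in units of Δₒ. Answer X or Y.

X: t2g^4 e_g^0, CFSE = -1.6Δₒ.
Y: t₂g⁶ eg⁰, CFSE = -2.4Δₒ.
So Y has the larger |CFSE|.

Y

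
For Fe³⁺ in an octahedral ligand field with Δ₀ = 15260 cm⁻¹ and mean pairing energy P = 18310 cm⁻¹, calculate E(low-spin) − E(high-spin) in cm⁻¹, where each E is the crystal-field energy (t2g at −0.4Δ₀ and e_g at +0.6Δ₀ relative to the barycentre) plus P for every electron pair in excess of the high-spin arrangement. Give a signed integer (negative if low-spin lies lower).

Fe³⁺: group 8, so d-count = 8 − 3 = 5.
In the high-spin limit (t2g^3 e_g^2) the orbital term is 0.0Δ₀ = 0 cm⁻¹, with no excess pairing.
Low-spin t2g^5 e_g^0 gives -2.0Δ₀ = -30520 cm⁻¹, but forming 2 extra pairs costs 2P = 36620 cm⁻¹, so E(LS) = -30520 + 36620 = 6100 cm⁻¹.
Thus E(LS) − E(HS) = 6100 cm⁻¹.

6100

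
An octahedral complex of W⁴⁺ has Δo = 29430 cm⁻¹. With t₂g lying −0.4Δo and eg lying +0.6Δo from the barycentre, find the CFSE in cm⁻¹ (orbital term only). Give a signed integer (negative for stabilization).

Group 6 minus oxidation state +4 gives a d² configuration for W⁴⁺.
For octahedral d² the high- and low-spin configurations coincide.
Electron filling gives t₂g² eg⁰.
Orbital CFSE = 2(-0.4) + 0(0.6) = -0.8Δo = -0.8 × 29430 = -23544 cm⁻¹.

-23544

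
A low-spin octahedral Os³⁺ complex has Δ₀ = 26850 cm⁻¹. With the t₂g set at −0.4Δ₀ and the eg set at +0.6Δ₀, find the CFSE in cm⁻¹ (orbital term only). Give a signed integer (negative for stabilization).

-53700

Os sits in group 8; removing 3 electrons leaves Os³⁺ with 8 − 3 = 5 d electrons.
Configuration: t₂g⁵ eg⁰.
Orbital CFSE = 5(-0.4) + 0(0.6) = -2.0Δ₀ = -2.0 × 26850 = -53700 cm⁻¹.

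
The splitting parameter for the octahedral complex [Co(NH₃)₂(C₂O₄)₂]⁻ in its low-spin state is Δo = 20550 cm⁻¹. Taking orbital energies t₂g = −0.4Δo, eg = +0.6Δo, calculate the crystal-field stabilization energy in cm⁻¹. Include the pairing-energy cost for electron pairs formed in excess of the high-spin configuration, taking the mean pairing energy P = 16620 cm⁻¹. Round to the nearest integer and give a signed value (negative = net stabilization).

-16080

Ligand charges: 2×(+0) from NH₃ and 2×(-2) from C₂O₄²⁻ sum to -4; with overall charge -1, Co is +3.
Group 9 minus oxidation state +3 gives a d⁶ configuration for Co³⁺.
Configuration: t₂g⁶ eg⁰.
CFSE(orbital) = 6×(-0.4Δo) + 0×(0.6Δo) = -2.4Δo; with Δo = 20550 cm⁻¹ that is -49320 cm⁻¹.
Pairing penalty: 3 pairs vs 1 in the high-spin reference → 2 extra × P = 33240 cm⁻¹.
Net CFSE = -49320 + 33240 = -16080 cm⁻¹.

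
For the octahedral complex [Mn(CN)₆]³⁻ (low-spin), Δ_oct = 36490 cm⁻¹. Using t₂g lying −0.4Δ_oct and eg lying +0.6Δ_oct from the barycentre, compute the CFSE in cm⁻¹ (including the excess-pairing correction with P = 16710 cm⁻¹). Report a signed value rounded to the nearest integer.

-41674

Each CN⁻ contributes -1; 6 × (-1) = -6. With overall charge -3, Mn is in the +3 oxidation state.
Group 7 minus oxidation state +3 gives a d⁴ configuration for Mn³⁺.
The d⁴ electrons fill as t₂g⁴ eg⁰.
CFSE(orbital) = 4×(-0.4Δ_oct) + 0×(0.6Δ_oct) = -1.6Δ_oct; with Δ_oct = 36490 cm⁻¹ that is -58384 cm⁻¹.
Pairing penalty: 1 pair vs 0 in the high-spin reference → 1 extra × P = 16710 cm⁻¹.
Overall CFSE = -58384 + 16710 = -41674 cm⁻¹.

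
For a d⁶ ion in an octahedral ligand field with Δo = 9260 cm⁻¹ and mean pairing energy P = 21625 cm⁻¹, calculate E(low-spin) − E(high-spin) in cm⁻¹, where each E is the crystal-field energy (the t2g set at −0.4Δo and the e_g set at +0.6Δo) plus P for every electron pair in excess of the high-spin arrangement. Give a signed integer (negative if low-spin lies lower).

24730

High-spin d⁶ fills as t2g^4 e_g^2 with CFSE 4(−0.4) + 2(+0.6) = -0.4Δo = -3704 cm⁻¹.
Low-spin: t2g^6 e_g^0, orbital CFSE = -2.4Δo = -22224 cm⁻¹; plus 2 excess pairs × P = +43250 cm⁻¹; total 21026 cm⁻¹.
Thus E(LS) − E(HS) = 24730 cm⁻¹.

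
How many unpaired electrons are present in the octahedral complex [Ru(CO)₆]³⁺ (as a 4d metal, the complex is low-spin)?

1

CO is neutral, so the +3 overall charge sits on Ru: oxidation state +3.
Ru sits in group 8; removing 3 electrons leaves Ru³⁺ with 8 − 3 = 5 d electrons.
Configuration: t2g^5 e_g^0, giving 1 unpaired electron.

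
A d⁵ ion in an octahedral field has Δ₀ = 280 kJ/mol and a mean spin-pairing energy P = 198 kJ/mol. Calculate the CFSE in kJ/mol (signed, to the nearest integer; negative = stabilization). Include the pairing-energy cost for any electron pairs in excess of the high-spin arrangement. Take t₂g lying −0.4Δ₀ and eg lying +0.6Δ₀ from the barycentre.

With Δ₀ > P the complex is low-spin.
Configuration: t₂g⁵ eg⁰.
Orbital CFSE = -2.0Δ₀ = -2.0 × 280 = -560 kJ/mol.
Excess pairs vs high-spin: 2 − 0 = 2; pairing cost = +396 kJ/mol.
Net CFSE = -560 + 396 = -164 kJ/mol.

-164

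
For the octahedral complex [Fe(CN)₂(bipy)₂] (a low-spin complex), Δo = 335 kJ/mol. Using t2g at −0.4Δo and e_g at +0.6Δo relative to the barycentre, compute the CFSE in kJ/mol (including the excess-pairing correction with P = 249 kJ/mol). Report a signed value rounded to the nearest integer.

Ligand charges: 2×(-1) from CN⁻ and 2×(+0) from bipy sum to -2; with overall charge +0, Fe is +2.
Fe is in group 8, so Fe²⁺ is d⁶ (8 − 2 = 6).
The d⁶ electrons fill as t2g^6 e_g^0.
Orbital CFSE = 6(-0.4) + 0(0.6) = -2.4Δo = -2.4 × 335 = -804 kJ/mol.
Pairing penalty: 3 pairs vs 1 in the high-spin reference → 2 extra × P = 498 kJ/mol.
Overall CFSE = -804 + 498 = -306 kJ/mol.

-306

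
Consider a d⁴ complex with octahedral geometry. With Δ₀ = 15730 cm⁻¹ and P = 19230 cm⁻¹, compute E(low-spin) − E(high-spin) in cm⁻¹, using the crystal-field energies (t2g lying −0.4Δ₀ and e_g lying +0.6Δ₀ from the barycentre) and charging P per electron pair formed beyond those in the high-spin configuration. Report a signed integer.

3500

High-spin: t2g^3 e_g^1, CFSE = -0.6Δ₀ = -9438 cm⁻¹.
Low-spin t2g^4 e_g^0 gives -1.6Δ₀ = -25168 cm⁻¹, but forming 1 extra pair costs 1P = 19230 cm⁻¹, so E(LS) = -25168 + 19230 = -5938 cm⁻¹.
E(LS) − E(HS) = -5938 − (-9438) = 3500 cm⁻¹.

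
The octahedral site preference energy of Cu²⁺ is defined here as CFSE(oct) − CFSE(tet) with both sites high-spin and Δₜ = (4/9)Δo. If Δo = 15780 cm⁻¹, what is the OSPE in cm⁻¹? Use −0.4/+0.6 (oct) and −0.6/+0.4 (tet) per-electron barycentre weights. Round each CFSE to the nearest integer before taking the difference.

Cu sits in group 11; removing 2 electrons leaves Cu²⁺ with 11 − 2 = 9 d electrons.
In an octahedral site d⁹ (HS) is t₂g⁶ eg³, giving CFSE(oct) = -0.6Δo = -9468 cm⁻¹.
Tetrahedral: e⁴ t₂⁵, CFSE = 4(−0.6) + 5(+0.4) = -0.4Δₜ = -0.4 × (4/9) × 15780 = -2805 cm⁻¹.
OSPE = CFSE(oct) − CFSE(tet) = -9468 − (-2805) = -6663 cm⁻¹.

-6663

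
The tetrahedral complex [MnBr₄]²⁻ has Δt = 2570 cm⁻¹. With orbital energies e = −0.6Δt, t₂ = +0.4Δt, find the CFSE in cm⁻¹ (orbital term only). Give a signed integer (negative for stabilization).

0

Each Br⁻ contributes -1; 4 × (-1) = -4. With overall charge -2, Mn is in the +2 oxidation state.
Group 7 minus oxidation state +2 gives a d⁵ configuration for Mn²⁺.
With tetrahedral geometry the complex is necessarily high-spin.
The d⁵ electrons fill as e² t₂³.
CFSE(orbital) = 2×(-0.6Δt) + 3×(0.4Δt) = 0.0Δt; with Δt = 2570 cm⁻¹ that is 0 cm⁻¹.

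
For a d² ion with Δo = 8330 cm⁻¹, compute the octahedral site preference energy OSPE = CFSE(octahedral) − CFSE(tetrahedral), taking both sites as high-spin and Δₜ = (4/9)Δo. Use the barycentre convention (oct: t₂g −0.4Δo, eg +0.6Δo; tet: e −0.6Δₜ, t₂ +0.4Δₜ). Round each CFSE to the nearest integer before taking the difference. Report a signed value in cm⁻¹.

-2221

In an octahedral site d² (HS) is t2g^2 e_g^0, giving CFSE(oct) = -0.8Δo = -6664 cm⁻¹.
Tetrahedral: e^2 t2^0, CFSE = 2(−0.6) + 0(+0.4) = -1.2Δₜ = -1.2 × (4/9) × 8330 = -4443 cm⁻¹.
Subtracting, OSPE = -6664 − (-4443) = -2221 cm⁻¹.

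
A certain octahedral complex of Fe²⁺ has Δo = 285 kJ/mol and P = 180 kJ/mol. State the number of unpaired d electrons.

Fe is in group 8, so Fe²⁺ is d⁶ (8 − 2 = 6).
With Δo > P the complex is low-spin.
Configuration: t₂g⁶ eg⁰.
Unpaired electrons: 0.

0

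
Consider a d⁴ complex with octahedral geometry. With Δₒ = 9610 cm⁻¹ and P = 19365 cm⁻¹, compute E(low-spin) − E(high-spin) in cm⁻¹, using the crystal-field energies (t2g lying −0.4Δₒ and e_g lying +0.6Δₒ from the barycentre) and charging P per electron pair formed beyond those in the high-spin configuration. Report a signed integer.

9755

High-spin d⁴ fills as t2g^3 e_g^1 with CFSE 3(−0.4) + 1(+0.6) = -0.6Δₒ = -5766 cm⁻¹.
Low-spin: t2g^4 e_g^0, orbital CFSE = -1.6Δₒ = -15376 cm⁻¹; plus 1 excess pair × P = +19365 cm⁻¹; total 3989 cm⁻¹.
Thus E(LS) − E(HS) = 9755 cm⁻¹.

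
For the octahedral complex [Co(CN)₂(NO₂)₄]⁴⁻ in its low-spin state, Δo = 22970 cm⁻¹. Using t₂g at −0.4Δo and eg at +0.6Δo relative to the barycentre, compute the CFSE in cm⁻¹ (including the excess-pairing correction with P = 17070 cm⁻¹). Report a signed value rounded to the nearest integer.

-24276

Ligand charges: 2×(-1) from CN⁻ and 4×(-1) from NO₂⁻ sum to -6; with overall charge -4, Co is +2.
Co sits in group 9; removing 2 electrons leaves Co²⁺ with 9 − 2 = 7 d electrons.
Electron filling gives t₂g⁶ eg¹.
The orbital stabilization is -1.8Δo = -1.8 × 22970 = -41346 cm⁻¹.
Relative to high-spin t₂g⁵ eg² (2 paired), the low-spin configuration has 1 additional pair, contributing +1 × 17070 = +17070 cm⁻¹.
Net CFSE = -41346 + 17070 = -24276 cm⁻¹.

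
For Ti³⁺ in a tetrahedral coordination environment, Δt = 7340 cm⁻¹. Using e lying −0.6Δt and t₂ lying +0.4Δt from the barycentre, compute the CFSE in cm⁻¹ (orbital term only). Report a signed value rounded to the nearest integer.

Ti is in group 4, so Ti³⁺ is d¹ (4 − 3 = 1).
With tetrahedral geometry the complex is necessarily high-spin.
The d¹ electrons fill as e¹ t₂⁰.
The orbital stabilization is -0.6Δt = -0.6 × 7340 = -4404 cm⁻¹.

-4404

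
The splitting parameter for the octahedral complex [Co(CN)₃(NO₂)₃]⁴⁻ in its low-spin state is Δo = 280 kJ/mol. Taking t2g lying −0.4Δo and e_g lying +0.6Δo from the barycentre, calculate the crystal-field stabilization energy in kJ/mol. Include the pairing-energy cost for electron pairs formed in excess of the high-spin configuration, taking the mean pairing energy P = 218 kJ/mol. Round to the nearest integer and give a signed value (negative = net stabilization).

Ligand charges: 3×(-1) from CN⁻ and 3×(-1) from NO₂⁻ sum to -6; with overall charge -4, Co is +2.
Co sits in group 9; removing 2 electrons leaves Co²⁺ with 9 − 2 = 7 d electrons.
Electron filling gives t2g^6 e_g^1.
Orbital CFSE = 6(-0.4) + 1(0.6) = -1.8Δo = -1.8 × 280 = -504 kJ/mol.
Pairing penalty: 3 pairs vs 2 in the high-spin reference → 1 extra × P = 218 kJ/mol.
Overall CFSE = -504 + 218 = -286 kJ/mol.

-286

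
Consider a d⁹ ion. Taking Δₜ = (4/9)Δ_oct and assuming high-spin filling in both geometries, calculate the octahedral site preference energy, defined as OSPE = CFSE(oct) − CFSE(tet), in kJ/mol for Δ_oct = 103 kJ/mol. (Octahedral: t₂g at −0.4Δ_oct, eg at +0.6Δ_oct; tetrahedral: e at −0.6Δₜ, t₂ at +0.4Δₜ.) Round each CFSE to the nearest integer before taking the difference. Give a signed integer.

Octahedral high-spin t2g^6 e_g^3: CFSE = -0.6 × 103 = -62 kJ/mol.
Tetrahedral e^4 t2^5 gives -0.4Δₜ = -0.4 × (4/9) × 103 = -18 kJ/mol.
OSPE = -62 − (-18) = -44 kJ/mol.

-44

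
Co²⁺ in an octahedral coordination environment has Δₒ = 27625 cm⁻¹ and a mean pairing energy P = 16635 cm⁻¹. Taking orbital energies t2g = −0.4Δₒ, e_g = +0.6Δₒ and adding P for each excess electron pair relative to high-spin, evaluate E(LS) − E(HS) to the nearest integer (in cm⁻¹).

Co²⁺: group 9, so d-count = 9 − 2 = 7.
High-spin: t2g^5 e_g^2, CFSE = -0.8Δₒ = -22100 cm⁻¹.
Low-spin t2g^6 e_g^1 gives -1.8Δₒ = -49725 cm⁻¹, but forming 1 extra pair costs 1P = 16635 cm⁻¹, so E(LS) = -49725 + 16635 = -33090 cm⁻¹.
Thus E(LS) − E(HS) = -10990 cm⁻¹.

-10990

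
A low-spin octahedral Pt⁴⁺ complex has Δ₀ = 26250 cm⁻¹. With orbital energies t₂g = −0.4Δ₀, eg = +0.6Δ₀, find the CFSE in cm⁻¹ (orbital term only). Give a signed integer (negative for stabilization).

-63000

Pt is in group 10, so Pt⁴⁺ is d⁶ (10 − 4 = 6).
Electron filling gives t₂g⁶ eg⁰.
CFSE(orbital) = 6×(-0.4Δ₀) + 0×(0.6Δ₀) = -2.4Δ₀; with Δ₀ = 26250 cm⁻¹ that is -63000 cm⁻¹.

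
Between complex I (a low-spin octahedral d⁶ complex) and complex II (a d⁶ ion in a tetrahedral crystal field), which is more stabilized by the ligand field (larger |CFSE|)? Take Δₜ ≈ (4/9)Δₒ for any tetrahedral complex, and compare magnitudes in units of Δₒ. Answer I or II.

I: t2g^6 e_g^0, CFSE = -2.4Δₒ.
II: With tetrahedral geometry the complex is necessarily high-spin; e^3 t2^3, CFSE = -0.6Δₜ ≈ -0.27Δₒ.
So I has the larger |CFSE|.

I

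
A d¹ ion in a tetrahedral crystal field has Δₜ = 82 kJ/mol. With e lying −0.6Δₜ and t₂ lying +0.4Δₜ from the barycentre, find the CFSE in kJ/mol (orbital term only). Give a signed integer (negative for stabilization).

With tetrahedral geometry the complex is necessarily high-spin.
The d¹ electrons fill as e¹ t₂⁰.
Orbital CFSE = 1(-0.6) + 0(0.4) = -0.6Δₜ = -0.6 × 82 = -49 kJ/mol.

-49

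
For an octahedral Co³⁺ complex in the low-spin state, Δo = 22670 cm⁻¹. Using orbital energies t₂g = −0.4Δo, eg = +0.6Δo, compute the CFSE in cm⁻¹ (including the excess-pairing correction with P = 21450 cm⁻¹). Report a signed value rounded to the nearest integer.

-11508

Co is in group 9, so Co³⁺ is d⁶ (9 − 3 = 6).
The d⁶ electrons fill as t₂g⁶ eg⁰.
The orbital stabilization is -2.4Δo = -2.4 × 22670 = -54408 cm⁻¹.
Relative to high-spin t₂g⁴ eg² (1 paired), the low-spin configuration has 2 additional pairs, contributing +2 × 21450 = +42900 cm⁻¹.
Net CFSE = -54408 + 42900 = -11508 cm⁻¹.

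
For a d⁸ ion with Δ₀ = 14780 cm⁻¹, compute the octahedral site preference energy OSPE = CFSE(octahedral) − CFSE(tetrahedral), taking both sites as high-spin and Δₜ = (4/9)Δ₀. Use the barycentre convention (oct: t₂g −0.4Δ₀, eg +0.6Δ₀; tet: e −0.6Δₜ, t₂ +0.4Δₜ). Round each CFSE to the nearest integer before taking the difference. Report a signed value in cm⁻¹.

-12481

Octahedral (high-spin): t2g^6 e_g^2, CFSE = 6(−0.4) + 2(+0.6) = -1.2Δ₀ = -1.2 × 14780 = -17736 cm⁻¹.
In a tetrahedral site the filling is e^4 t2^4: CFSE(tet) = -0.8Δₜ = -0.8 × (4/9)(14780) = -5255 cm⁻¹.
Subtracting, OSPE = -17736 − (-5255) = -12481 cm⁻¹.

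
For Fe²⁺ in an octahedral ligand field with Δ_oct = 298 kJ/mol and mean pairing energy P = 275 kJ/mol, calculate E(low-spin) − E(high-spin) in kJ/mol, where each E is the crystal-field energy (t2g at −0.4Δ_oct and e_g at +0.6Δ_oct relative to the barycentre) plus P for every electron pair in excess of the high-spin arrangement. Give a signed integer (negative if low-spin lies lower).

-46

Group 8 minus oxidation state +2 gives a d⁶ configuration for Fe²⁺.
In the high-spin limit (t2g^4 e_g^2) the orbital term is -0.4Δ_oct = -119 kJ/mol, with no excess pairing.
For low-spin the configuration is t2g^6 e_g^0: orbital energy -2.4 × 298 = -715 kJ/mol, and 2 additional pairs relative to high-spin add 550 kJ/mol, giving -165 kJ/mol.
Thus E(LS) − E(HS) = -46 kJ/mol.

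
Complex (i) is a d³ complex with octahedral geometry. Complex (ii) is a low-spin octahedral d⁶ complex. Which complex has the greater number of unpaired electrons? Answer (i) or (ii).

(i): For octahedral d³ the high- and low-spin configurations coincide; t₂g³ eg⁰ → 3 unpaired.
(ii): t₂g⁶ eg⁰ → 0 unpaired.
So (i) has more unpaired electrons.

(i)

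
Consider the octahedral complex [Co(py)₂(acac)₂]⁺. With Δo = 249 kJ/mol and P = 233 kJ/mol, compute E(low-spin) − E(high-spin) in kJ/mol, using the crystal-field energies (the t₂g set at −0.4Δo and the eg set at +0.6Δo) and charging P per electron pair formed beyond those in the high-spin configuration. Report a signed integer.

Ligand charges: 2×(+0) from py and 2×(-1) from acac⁻ sum to -2; with overall charge +1, Co is +3.
Co sits in group 9; removing 3 electrons leaves Co³⁺ with 9 − 3 = 6 d electrons.
High-spin: t₂g⁴ eg², CFSE = -0.4Δo = -100 kJ/mol.
Low-spin: t₂g⁶ eg⁰, orbital CFSE = -2.4Δo = -598 kJ/mol; plus 2 excess pairs × P = +466 kJ/mol; total -132 kJ/mol.
Thus E(LS) − E(HS) = -32 kJ/mol.

-32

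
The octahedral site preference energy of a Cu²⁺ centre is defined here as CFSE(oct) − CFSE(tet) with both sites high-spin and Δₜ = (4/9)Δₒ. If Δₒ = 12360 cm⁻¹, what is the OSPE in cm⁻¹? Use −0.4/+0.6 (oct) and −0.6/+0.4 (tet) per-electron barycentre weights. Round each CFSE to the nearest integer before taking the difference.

Cu²⁺: group 11, so d-count = 11 − 2 = 9.
In an octahedral site d⁹ (HS) is t₂g⁶ eg³, giving CFSE(oct) = -0.6Δₒ = -7416 cm⁻¹.
Tetrahedral e⁴ t₂⁵ gives -0.4Δₜ = -0.4 × (4/9) × 12360 = -2197 cm⁻¹.
OSPE = -7416 − (-2197) = -5219 cm⁻¹.

-5219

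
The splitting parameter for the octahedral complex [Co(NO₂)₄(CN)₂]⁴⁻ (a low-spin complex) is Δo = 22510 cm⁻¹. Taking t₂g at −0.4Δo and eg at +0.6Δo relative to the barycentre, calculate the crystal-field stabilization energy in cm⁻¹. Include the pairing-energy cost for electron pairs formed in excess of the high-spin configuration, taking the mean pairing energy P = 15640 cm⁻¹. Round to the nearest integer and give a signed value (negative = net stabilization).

Ligand charges: 4×(-1) from NO₂⁻ and 2×(-1) from CN⁻ sum to -6; with overall charge -4, Co is +2.
Co is in group 9, so Co²⁺ is d⁷ (9 − 2 = 7).
Configuration: t₂g⁶ eg¹.
CFSE(orbital) = 6×(-0.4Δo) + 1×(0.6Δo) = -1.8Δo; with Δo = 22510 cm⁻¹ that is -40518 cm⁻¹.
High-spin d⁷ would be t₂g⁵ eg² with 2 pairs; low-spin has 3, so 1 excess pair costs +1P = +15640 cm⁻¹.
Combining: -40518 + 15640 = -24878 cm⁻¹.

-24878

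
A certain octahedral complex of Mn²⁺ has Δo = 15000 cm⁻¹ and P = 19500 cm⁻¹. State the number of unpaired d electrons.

5

Mn is in group 7, so Mn²⁺ is d⁵ (7 − 2 = 5).
With Δo < P the complex is high-spin.
That gives t2g^3 e_g^2.
Unpaired electrons: 5.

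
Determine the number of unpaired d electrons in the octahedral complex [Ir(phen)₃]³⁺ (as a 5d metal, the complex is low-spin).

phen is neutral, so the +3 overall charge sits on Ir: oxidation state +3.
Group 9 minus oxidation state +3 gives a d⁶ configuration for Ir³⁺.
Configuration: t2g^6 e_g^0, giving 0 unpaired electrons.

0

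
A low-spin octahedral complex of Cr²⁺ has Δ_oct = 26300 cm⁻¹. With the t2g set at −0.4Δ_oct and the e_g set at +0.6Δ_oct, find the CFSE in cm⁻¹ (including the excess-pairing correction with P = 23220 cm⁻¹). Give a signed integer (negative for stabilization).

Cr²⁺: group 6, so d-count = 6 − 2 = 4.
The d⁴ electrons fill as t2g^4 e_g^0.
CFSE(orbital) = 4×(-0.4Δ_oct) + 0×(0.6Δ_oct) = -1.6Δ_oct; with Δ_oct = 26300 cm⁻¹ that is -42080 cm⁻¹.
Relative to high-spin t2g^3 e_g^1 (0 paired), the low-spin configuration has 1 additional pair, contributing +1 × 23220 = +23220 cm⁻¹.
Net CFSE = -42080 + 23220 = -18860 cm⁻¹.

-18860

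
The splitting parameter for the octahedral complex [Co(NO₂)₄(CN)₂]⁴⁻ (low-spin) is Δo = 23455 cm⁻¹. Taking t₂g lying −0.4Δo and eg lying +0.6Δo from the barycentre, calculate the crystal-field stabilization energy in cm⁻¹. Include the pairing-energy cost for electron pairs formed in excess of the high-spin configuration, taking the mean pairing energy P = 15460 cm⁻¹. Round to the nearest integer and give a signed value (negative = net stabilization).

-26759

Ligand charges: 4×(-1) from NO₂⁻ and 2×(-1) from CN⁻ sum to -6; with overall charge -4, Co is +2.
Co²⁺: group 9, so d-count = 9 − 2 = 7.
The d⁷ electrons fill as t₂g⁶ eg¹.
CFSE(orbital) = 6×(-0.4Δo) + 1×(0.6Δo) = -1.8Δo; with Δo = 23455 cm⁻¹ that is -42219 cm⁻¹.
High-spin d⁷ would be t₂g⁵ eg² with 2 pairs; low-spin has 3, so 1 excess pair costs +1P = +15460 cm⁻¹.
Net CFSE = -42219 + 15460 = -26759 cm⁻¹.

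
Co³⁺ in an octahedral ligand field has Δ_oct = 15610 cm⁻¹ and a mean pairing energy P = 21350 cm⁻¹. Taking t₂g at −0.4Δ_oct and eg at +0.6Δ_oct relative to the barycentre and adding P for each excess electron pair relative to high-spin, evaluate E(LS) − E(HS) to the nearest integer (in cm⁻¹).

Co sits in group 9; removing 3 electrons leaves Co³⁺ with 9 − 3 = 6 d electrons.
In the high-spin limit (t₂g⁴ eg²) the orbital term is -0.4Δ_oct = -6244 cm⁻¹, with no excess pairing.
For low-spin the configuration is t₂g⁶ eg⁰: orbital energy -2.4 × 15610 = -37464 cm⁻¹, and 2 additional pairs relative to high-spin add 42700 cm⁻¹, giving 5236 cm⁻¹.
The difference is 5236 − (-6244) = 11480 cm⁻¹, so high-spin lies lower.

11480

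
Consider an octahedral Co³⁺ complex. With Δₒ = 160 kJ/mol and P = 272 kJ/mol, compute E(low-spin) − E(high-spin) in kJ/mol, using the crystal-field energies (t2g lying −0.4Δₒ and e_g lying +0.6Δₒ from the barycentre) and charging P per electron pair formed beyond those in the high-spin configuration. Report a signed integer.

Co is in group 9, so Co³⁺ is d⁶ (9 − 3 = 6).
High-spin: t2g^4 e_g^2, CFSE = -0.4Δₒ = -64 kJ/mol.
For low-spin the configuration is t2g^6 e_g^0: orbital energy -2.4 × 160 = -384 kJ/mol, and 2 additional pairs relative to high-spin add 544 kJ/mol, giving 160 kJ/mol.
The difference is 160 − (-64) = 224 kJ/mol, so high-spin lies lower.

224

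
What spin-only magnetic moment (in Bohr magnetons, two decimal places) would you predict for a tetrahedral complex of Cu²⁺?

Cu is in group 11, so Cu²⁺ is d⁹ (11 − 2 = 9).
Tetrahedral fields are weak (Δₜ ≈ 4/9 Δₒ), so electrons fill high-spin.
Configuration: e⁴ t₂⁵ → 1 unpaired electron.
μ(spin-only) = √[1(1+2)] = √3 ≈ 1.73 Bohr magnetons.

1.73 Bohr magnetons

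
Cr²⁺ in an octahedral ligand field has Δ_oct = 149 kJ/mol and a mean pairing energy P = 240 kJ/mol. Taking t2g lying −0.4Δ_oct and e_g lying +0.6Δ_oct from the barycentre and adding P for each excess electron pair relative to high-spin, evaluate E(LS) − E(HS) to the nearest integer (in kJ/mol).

91

Cr sits in group 6; removing 2 electrons leaves Cr²⁺ with 6 − 2 = 4 d electrons.
In the high-spin limit (t2g^3 e_g^1) the orbital term is -0.6Δ_oct = -89 kJ/mol, with no excess pairing.
Low-spin t2g^4 e_g^0 gives -1.6Δ_oct = -238 kJ/mol, but forming 1 extra pair costs 1P = 240 kJ/mol, so E(LS) = -238 + 240 = 2 kJ/mol.
The difference is 2 − (-89) = 91 kJ/mol, so high-spin lies lower.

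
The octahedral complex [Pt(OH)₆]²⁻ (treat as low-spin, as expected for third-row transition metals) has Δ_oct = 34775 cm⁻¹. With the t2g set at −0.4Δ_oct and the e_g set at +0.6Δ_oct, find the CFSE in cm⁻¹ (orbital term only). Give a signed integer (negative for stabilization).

-83460

Each OH⁻ contributes -1; 6 × (-1) = -6. With overall charge -2, Pt is in the +4 oxidation state.
Pt⁴⁺: group 10, so d-count = 10 − 4 = 6.
Electron filling gives t2g^6 e_g^0.
CFSE(orbital) = 6×(-0.4Δ_oct) + 0×(0.6Δ_oct) = -2.4Δ_oct; with Δ_oct = 34775 cm⁻¹ that is -83460 cm⁻¹.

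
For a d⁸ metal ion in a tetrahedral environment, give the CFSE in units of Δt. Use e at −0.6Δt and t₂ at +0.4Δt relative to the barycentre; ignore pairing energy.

-0.8 Δt

Tetrahedral fields are weak (Δₜ ≈ 4/9 Δₒ), so electrons fill high-spin.
Configuration: e⁴ t₂⁴.
CFSE = 4(-0.6Δt) + 4(0.4Δt) = -2.4Δt + 1.6Δt = -0.8Δt.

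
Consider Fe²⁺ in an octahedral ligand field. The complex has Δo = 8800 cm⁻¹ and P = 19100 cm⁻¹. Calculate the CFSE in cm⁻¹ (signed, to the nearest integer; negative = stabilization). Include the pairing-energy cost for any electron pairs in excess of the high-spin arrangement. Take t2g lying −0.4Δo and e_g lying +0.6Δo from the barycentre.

Fe²⁺: group 8, so d-count = 8 − 2 = 6.
Here Δo < P (8800 < 19100), so the high-spin state is favoured.
That gives t2g^4 e_g^2.
Orbital CFSE = -0.4Δo = -0.4 × 8800 = -3520 cm⁻¹.
High-spin has no excess pairs, so no pairing correction applies.

-3520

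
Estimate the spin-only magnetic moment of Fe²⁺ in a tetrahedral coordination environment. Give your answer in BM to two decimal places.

Fe sits in group 8; removing 2 electrons leaves Fe²⁺ with 8 − 2 = 6 d electrons.
Tetrahedral splitting is small, so the complex is high-spin.
Configuration: e^3 t2^3 → 4 unpaired electrons.
μ(spin-only) = √[4(4+2)] = √24 ≈ 4.90 BM.

4.90 BM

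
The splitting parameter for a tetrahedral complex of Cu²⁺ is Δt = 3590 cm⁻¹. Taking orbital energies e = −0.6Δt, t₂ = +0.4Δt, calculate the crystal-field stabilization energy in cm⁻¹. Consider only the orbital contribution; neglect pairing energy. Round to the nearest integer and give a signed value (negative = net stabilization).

-1436

Cu sits in group 11; removing 2 electrons leaves Cu²⁺ with 11 − 2 = 9 d electrons.
Tetrahedral splitting is small, so the complex is high-spin.
The d⁹ electrons fill as e⁴ t₂⁵.
The orbital stabilization is -0.4Δt = -0.4 × 3590 = -1436 cm⁻¹.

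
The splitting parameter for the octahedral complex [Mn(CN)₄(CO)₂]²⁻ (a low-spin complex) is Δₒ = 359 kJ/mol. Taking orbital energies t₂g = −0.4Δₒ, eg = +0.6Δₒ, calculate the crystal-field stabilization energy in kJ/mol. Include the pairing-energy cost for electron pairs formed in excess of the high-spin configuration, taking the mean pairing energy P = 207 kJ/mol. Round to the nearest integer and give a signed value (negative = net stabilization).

-304

Ligand charges: 4×(-1) from CN⁻ and 2×(+0) from CO sum to -4; with overall charge -2, Mn is +2.
Group 7 minus oxidation state +2 gives a d⁵ configuration for Mn²⁺.
Configuration: t₂g⁵ eg⁰.
The orbital stabilization is -2.0Δₒ = -2.0 × 359 = -718 kJ/mol.
Relative to high-spin t₂g³ eg² (0 paired), the low-spin configuration has 2 additional pairs, contributing +2 × 207 = +414 kJ/mol.
Net CFSE = -718 + 414 = -304 kJ/mol.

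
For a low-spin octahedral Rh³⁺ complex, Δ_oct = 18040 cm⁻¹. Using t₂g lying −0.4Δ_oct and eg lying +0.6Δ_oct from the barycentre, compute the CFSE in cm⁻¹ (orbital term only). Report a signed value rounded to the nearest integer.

Rh sits in group 9; removing 3 electrons leaves Rh³⁺ with 9 − 3 = 6 d electrons.
Electron filling gives t₂g⁶ eg⁰.
The orbital stabilization is -2.4Δ_oct = -2.4 × 18040 = -43296 cm⁻¹.

-43296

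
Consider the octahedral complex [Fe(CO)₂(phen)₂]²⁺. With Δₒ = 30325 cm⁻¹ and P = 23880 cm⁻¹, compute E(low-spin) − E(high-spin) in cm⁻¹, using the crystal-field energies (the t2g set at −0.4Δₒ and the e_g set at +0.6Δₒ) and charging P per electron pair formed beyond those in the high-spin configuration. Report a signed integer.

-12890

Ligand charges: 2×(+0) from CO and 2×(+0) from phen sum to +0; with overall charge +2, Fe is +2.
Fe²⁺: group 8, so d-count = 8 − 2 = 6.
High-spin: t2g^4 e_g^2, CFSE = -0.4Δₒ = -12130 cm⁻¹.
Low-spin: t2g^6 e_g^0, orbital CFSE = -2.4Δₒ = -72780 cm⁻¹; plus 2 excess pairs × P = +47760 cm⁻¹; total -25020 cm⁻¹.
E(LS) − E(HS) = -25020 − (-12130) = -12890 cm⁻¹.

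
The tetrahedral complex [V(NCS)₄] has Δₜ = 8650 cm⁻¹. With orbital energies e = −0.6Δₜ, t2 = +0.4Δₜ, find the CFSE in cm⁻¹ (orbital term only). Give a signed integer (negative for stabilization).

-5190

Each NCS⁻ contributes -1; 4 × (-1) = -4. With overall charge +0, V is in the +4 oxidation state.
Group 5 minus oxidation state +4 gives a d¹ configuration for V⁴⁺.
Tetrahedral splitting is small, so the complex is high-spin.
Electron filling gives e^1 t2^0.
CFSE(orbital) = 1×(-0.6Δₜ) + 0×(0.4Δₜ) = -0.6Δₜ; with Δₜ = 8650 cm⁻¹ that is -5190 cm⁻¹.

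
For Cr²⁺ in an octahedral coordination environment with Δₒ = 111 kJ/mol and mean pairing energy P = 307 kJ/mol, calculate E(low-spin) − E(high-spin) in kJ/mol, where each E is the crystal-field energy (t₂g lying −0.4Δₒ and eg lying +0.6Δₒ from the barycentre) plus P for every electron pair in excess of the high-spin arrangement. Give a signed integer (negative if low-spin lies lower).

Group 6 minus oxidation state +2 gives a d⁴ configuration for Cr²⁺.
High-spin: t₂g³ eg¹, CFSE = -0.6Δₒ = -67 kJ/mol.
Low-spin t₂g⁴ eg⁰ gives -1.6Δₒ = -178 kJ/mol, but forming 1 extra pair costs 1P = 307 kJ/mol, so E(LS) = -178 + 307 = 129 kJ/mol.
The difference is 129 − (-67) = 196 kJ/mol, so high-spin lies lower.

196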